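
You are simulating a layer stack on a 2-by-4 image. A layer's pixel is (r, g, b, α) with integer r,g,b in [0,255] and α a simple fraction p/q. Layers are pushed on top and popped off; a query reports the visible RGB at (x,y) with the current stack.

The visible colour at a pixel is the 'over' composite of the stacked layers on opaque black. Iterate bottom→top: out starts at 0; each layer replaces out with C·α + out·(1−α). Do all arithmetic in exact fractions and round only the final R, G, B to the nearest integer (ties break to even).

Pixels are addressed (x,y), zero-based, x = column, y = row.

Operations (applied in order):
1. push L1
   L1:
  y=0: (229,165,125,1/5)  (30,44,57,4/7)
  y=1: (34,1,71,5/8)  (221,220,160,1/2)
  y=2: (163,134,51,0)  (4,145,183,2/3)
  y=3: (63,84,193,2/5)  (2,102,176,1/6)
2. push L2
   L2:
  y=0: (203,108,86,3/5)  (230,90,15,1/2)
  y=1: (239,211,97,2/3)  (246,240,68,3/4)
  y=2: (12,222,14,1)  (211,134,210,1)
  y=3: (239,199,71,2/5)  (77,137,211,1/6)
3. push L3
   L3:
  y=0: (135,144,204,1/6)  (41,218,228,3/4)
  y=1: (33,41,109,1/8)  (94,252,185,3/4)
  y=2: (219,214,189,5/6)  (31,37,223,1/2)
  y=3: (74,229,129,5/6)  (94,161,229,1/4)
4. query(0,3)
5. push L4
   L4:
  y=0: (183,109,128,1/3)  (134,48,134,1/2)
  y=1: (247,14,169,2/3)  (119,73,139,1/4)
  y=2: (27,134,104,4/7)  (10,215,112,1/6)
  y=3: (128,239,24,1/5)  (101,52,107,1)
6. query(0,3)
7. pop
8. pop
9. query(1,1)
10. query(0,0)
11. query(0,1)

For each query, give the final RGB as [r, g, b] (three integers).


query (0,3) [L1,L2,L3] — begin 0,0,0
+L1 (α=2/5) → [126/5, 168/5, 386/5]
+L2 (α=2/5) → [2768/25, 2494/25, 1868/25]
+L3 (α=5/6) → [2003/25, 10373/50, 17993/150]
rounded: [80, 207, 120]

query (0,3) [L1,L2,L3,L4] — begin 0,0,0
L1 α=2/5: [126/5, 168/5, 386/5]
L2 α=2/5: [2768/25, 2494/25, 1868/25]
L3 α=5/6: [2003/25, 10373/50, 17993/150]
L4 α=1/5: [11212/125, 26721/125, 37786/375]
→ [90, 214, 101]

query (1,1) [L1,L2] — begin 0,0,0
after L1 α=1/2: [221/2, 110, 80]
after L2 α=3/4: [1697/8, 415/2, 71]
→ [212, 208, 71]

at x=0,y=0 over L1,L2:
after L1 α=1/5: [229/5, 33, 25]
after L2 α=3/5: [3503/25, 78, 308/5]
→ [140, 78, 62]

at x=0,y=1 over L1,L2:
+L1 (α=5/8) → [85/4, 5/8, 355/8]
+L2 (α=2/3) → [1997/12, 1127/8, 1907/24]
rounded: [166, 141, 79]


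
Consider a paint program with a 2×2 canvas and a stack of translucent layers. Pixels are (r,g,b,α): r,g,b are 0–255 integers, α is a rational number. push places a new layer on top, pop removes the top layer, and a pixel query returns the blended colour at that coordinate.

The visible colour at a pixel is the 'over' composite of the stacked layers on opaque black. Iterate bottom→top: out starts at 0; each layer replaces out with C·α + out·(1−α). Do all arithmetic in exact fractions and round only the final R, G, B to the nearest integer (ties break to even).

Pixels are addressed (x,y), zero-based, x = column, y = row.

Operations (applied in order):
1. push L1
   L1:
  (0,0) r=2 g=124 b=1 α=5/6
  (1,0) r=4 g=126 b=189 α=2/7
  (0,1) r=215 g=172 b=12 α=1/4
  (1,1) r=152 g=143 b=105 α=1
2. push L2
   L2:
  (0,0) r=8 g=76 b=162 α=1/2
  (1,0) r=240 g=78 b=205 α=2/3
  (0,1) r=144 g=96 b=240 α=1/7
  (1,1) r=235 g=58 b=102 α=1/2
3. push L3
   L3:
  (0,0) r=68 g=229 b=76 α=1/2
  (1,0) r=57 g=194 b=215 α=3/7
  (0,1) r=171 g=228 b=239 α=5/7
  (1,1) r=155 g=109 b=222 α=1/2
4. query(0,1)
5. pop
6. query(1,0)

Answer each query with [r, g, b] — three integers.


at x=0,y=1 over L1,L2,L3:
+L1 (α=1/4) → [215/4, 43, 3]
+L2 (α=1/7) → [933/14, 354/7, 258/7]
+L3 (α=5/7) → [6918/49, 8688/49, 8881/49]
= [141, 177, 181]

(1,0) stack=L1,L2; from [0,0,0]:
L1 α=2/7: [8/7, 36, 54]
L2 α=2/3: [3368/21, 64, 464/3]
rounded: [160, 64, 155]


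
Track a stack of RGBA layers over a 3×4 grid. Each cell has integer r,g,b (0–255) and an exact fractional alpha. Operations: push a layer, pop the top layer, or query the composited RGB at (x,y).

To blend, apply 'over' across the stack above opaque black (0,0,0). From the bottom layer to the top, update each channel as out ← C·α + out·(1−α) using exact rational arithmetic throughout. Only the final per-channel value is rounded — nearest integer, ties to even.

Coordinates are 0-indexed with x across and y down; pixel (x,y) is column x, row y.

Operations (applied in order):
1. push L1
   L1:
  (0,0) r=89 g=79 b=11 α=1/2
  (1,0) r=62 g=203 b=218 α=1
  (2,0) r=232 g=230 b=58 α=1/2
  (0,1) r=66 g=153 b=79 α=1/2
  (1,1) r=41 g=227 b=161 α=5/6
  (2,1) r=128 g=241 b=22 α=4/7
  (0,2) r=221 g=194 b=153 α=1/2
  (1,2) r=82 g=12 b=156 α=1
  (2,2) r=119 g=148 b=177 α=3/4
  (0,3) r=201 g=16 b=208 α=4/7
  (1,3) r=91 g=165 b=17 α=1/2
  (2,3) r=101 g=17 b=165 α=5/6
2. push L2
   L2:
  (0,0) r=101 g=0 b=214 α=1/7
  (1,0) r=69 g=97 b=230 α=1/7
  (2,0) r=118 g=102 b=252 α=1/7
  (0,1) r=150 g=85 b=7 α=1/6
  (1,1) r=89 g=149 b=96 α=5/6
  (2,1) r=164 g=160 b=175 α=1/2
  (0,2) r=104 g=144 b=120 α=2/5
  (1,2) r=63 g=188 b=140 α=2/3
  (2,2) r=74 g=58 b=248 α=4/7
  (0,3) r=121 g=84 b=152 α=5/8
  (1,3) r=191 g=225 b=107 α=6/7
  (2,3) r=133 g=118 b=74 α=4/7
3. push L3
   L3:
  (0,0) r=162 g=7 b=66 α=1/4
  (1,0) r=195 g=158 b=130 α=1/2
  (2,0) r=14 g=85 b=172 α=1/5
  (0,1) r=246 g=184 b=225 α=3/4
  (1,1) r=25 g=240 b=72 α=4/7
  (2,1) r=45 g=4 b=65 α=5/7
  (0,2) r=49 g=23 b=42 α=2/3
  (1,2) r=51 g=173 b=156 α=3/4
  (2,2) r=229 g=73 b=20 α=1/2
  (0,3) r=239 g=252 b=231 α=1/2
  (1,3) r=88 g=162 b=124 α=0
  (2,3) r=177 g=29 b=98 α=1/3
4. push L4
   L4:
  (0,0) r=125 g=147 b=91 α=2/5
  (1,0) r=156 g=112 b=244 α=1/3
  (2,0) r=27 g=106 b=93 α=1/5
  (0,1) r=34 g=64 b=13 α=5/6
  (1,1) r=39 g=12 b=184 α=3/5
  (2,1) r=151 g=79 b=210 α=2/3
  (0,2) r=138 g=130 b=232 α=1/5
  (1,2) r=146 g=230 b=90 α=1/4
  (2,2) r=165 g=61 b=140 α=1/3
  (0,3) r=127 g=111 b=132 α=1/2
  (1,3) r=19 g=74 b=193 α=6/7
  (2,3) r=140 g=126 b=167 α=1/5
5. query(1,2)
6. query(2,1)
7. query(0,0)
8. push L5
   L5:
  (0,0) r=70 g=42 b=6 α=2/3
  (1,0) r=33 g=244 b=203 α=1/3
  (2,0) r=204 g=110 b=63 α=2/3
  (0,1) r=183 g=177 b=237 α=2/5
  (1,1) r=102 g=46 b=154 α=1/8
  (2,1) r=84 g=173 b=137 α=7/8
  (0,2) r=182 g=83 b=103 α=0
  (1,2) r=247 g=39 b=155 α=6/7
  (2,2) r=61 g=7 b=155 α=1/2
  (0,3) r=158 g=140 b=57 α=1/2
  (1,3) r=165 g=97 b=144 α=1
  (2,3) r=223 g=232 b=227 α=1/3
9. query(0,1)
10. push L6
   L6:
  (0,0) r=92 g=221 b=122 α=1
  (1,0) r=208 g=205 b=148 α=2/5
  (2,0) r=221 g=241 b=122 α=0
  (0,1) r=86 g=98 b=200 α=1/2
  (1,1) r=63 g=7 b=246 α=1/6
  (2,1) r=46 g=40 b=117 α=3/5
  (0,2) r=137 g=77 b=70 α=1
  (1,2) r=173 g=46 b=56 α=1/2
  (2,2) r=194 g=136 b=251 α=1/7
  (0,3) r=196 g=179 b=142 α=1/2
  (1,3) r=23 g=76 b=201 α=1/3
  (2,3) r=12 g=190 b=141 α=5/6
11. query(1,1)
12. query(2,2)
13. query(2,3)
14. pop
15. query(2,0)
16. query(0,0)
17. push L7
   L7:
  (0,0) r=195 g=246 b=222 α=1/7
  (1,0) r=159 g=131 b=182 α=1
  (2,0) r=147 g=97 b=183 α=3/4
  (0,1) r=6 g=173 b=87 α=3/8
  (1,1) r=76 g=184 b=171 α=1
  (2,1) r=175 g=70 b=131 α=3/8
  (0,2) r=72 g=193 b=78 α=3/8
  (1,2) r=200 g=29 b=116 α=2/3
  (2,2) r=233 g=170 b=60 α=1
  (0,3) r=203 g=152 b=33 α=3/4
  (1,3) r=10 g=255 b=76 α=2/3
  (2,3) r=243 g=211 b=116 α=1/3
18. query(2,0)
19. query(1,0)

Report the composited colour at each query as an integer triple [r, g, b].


query (1,2) [L1,L2,L3,L4] — begin 0,0,0
L1 α=1: [82, 12, 156]
L2 α=2/3: [208/3, 388/3, 436/3]
L3 α=3/4: [667/12, 1945/12, 460/3]
L4 α=1/4: [1251/16, 2865/16, 275/2]
= [78, 179, 138]

query (2,1) [L1,L2,L3,L4] — begin 0,0,0
L1 α=4/7: [512/7, 964/7, 88/7]
L2 α=1/2: [830/7, 1042/7, 1313/14]
L3 α=5/7: [3235/49, 2224/49, 3588/49]
L4 α=2/3: [6011/49, 3322/49, 8056/49]
→ [123, 68, 164]

at x=0,y=0 over L1,L2,L3,L4:
after L1 α=1/2: [89/2, 79/2, 11/2]
after L2 α=1/7: [368/7, 237/7, 247/7]
after L3 α=1/4: [1119/14, 190/7, 1203/28]
after L4 α=2/5: [6857/70, 2628/35, 1741/28]
→ [98, 75, 62]

(0,1) stack=L1,L2,L3,L4,L5; from [0,0,0]:
L1 α=1/2: [33, 153/2, 79/2]
L2 α=1/6: [105/2, 935/12, 409/12]
L3 α=3/4: [1581/8, 7559/48, 8509/48]
L4 α=5/6: [2941/48, 22919/288, 11629/288]
L5 α=2/5: [8797/80, 56903/480, 57133/480]
= [110, 119, 119]

at x=1,y=1 over L1,L2,L3,L4,L5,L6:
+L1 (α=5/6) → [205/6, 1135/6, 805/6]
+L2 (α=5/6) → [2875/36, 5605/36, 3685/36]
+L3 (α=4/7) → [4075/84, 17125/84, 7141/84]
+L4 (α=3/5) → [8989/210, 18637/210, 6065/42]
+L5 (α=1/8) → [12049/240, 20017/240, 6989/48]
+L6 (α=1/6) → [15073/288, 20353/288, 46753/288]
= [52, 71, 162]

query (2,2) [L1,L2,L3,L4,L5,L6] — begin 0,0,0
+L1 (α=3/4) → [357/4, 111, 531/4]
+L2 (α=4/7) → [2255/28, 565/7, 5561/28]
+L3 (α=1/2) → [8667/56, 538/7, 6121/56]
+L4 (α=1/3) → [4429/28, 501/7, 3347/28]
+L5 (α=1/2) → [6137/56, 275/7, 7687/56]
+L6 (α=1/7) → [23843/196, 2602/49, 30089/196]
→ [122, 53, 154]

query (2,3) [L1,L2,L3,L4,L5,L6] — begin 0,0,0
after L1 α=5/6: [505/6, 85/6, 275/2]
after L2 α=4/7: [1569/14, 147/2, 1417/14]
after L3 α=1/3: [936/7, 176/3, 701/7]
after L4 α=1/5: [4724/35, 1082/15, 3973/35]
after L5 α=1/3: [5751/35, 5644/45, 5297/35]
after L6 α=5/6: [2617/70, 24197/135, 14986/105]
rounded: [37, 179, 143]

at x=2,y=0 over L1,L2,L3,L4,L5:
after L1 α=1/2: [116, 115, 29]
after L2 α=1/7: [814/7, 792/7, 426/7]
after L3 α=1/5: [3354/35, 3763/35, 2908/35]
after L4 α=1/5: [14361/175, 18762/175, 14887/175]
after L5 α=2/3: [28587/175, 57262/525, 36937/525]
→ [163, 109, 70]

query (0,0) [L1,L2,L3,L4,L5] — begin 0,0,0
after L1 α=1/2: [89/2, 79/2, 11/2]
after L2 α=1/7: [368/7, 237/7, 247/7]
after L3 α=1/4: [1119/14, 190/7, 1203/28]
after L4 α=2/5: [6857/70, 2628/35, 1741/28]
after L5 α=2/3: [16657/210, 1856/35, 2077/84]
rounded: [79, 53, 25]

(2,0) stack=L1,L2,L3,L4,L5,L7; from [0,0,0]:
L1 α=1/2: [116, 115, 29]
L2 α=1/7: [814/7, 792/7, 426/7]
L3 α=1/5: [3354/35, 3763/35, 2908/35]
L4 α=1/5: [14361/175, 18762/175, 14887/175]
L5 α=2/3: [28587/175, 57262/525, 36937/525]
L7 α=3/4: [52881/350, 210037/2100, 162581/1050]
rounded: [151, 100, 155]

at x=1,y=0 over L1,L2,L3,L4,L5,L7:
+L1 (α=1) → [62, 203, 218]
+L2 (α=1/7) → [63, 1315/7, 1538/7]
+L3 (α=1/2) → [129, 2421/14, 1224/7]
+L4 (α=1/3) → [138, 3205/21, 4156/21]
+L5 (α=1/3) → [103, 11534/63, 12575/63]
+L7 (α=1) → [159, 131, 182]
→ [159, 131, 182]


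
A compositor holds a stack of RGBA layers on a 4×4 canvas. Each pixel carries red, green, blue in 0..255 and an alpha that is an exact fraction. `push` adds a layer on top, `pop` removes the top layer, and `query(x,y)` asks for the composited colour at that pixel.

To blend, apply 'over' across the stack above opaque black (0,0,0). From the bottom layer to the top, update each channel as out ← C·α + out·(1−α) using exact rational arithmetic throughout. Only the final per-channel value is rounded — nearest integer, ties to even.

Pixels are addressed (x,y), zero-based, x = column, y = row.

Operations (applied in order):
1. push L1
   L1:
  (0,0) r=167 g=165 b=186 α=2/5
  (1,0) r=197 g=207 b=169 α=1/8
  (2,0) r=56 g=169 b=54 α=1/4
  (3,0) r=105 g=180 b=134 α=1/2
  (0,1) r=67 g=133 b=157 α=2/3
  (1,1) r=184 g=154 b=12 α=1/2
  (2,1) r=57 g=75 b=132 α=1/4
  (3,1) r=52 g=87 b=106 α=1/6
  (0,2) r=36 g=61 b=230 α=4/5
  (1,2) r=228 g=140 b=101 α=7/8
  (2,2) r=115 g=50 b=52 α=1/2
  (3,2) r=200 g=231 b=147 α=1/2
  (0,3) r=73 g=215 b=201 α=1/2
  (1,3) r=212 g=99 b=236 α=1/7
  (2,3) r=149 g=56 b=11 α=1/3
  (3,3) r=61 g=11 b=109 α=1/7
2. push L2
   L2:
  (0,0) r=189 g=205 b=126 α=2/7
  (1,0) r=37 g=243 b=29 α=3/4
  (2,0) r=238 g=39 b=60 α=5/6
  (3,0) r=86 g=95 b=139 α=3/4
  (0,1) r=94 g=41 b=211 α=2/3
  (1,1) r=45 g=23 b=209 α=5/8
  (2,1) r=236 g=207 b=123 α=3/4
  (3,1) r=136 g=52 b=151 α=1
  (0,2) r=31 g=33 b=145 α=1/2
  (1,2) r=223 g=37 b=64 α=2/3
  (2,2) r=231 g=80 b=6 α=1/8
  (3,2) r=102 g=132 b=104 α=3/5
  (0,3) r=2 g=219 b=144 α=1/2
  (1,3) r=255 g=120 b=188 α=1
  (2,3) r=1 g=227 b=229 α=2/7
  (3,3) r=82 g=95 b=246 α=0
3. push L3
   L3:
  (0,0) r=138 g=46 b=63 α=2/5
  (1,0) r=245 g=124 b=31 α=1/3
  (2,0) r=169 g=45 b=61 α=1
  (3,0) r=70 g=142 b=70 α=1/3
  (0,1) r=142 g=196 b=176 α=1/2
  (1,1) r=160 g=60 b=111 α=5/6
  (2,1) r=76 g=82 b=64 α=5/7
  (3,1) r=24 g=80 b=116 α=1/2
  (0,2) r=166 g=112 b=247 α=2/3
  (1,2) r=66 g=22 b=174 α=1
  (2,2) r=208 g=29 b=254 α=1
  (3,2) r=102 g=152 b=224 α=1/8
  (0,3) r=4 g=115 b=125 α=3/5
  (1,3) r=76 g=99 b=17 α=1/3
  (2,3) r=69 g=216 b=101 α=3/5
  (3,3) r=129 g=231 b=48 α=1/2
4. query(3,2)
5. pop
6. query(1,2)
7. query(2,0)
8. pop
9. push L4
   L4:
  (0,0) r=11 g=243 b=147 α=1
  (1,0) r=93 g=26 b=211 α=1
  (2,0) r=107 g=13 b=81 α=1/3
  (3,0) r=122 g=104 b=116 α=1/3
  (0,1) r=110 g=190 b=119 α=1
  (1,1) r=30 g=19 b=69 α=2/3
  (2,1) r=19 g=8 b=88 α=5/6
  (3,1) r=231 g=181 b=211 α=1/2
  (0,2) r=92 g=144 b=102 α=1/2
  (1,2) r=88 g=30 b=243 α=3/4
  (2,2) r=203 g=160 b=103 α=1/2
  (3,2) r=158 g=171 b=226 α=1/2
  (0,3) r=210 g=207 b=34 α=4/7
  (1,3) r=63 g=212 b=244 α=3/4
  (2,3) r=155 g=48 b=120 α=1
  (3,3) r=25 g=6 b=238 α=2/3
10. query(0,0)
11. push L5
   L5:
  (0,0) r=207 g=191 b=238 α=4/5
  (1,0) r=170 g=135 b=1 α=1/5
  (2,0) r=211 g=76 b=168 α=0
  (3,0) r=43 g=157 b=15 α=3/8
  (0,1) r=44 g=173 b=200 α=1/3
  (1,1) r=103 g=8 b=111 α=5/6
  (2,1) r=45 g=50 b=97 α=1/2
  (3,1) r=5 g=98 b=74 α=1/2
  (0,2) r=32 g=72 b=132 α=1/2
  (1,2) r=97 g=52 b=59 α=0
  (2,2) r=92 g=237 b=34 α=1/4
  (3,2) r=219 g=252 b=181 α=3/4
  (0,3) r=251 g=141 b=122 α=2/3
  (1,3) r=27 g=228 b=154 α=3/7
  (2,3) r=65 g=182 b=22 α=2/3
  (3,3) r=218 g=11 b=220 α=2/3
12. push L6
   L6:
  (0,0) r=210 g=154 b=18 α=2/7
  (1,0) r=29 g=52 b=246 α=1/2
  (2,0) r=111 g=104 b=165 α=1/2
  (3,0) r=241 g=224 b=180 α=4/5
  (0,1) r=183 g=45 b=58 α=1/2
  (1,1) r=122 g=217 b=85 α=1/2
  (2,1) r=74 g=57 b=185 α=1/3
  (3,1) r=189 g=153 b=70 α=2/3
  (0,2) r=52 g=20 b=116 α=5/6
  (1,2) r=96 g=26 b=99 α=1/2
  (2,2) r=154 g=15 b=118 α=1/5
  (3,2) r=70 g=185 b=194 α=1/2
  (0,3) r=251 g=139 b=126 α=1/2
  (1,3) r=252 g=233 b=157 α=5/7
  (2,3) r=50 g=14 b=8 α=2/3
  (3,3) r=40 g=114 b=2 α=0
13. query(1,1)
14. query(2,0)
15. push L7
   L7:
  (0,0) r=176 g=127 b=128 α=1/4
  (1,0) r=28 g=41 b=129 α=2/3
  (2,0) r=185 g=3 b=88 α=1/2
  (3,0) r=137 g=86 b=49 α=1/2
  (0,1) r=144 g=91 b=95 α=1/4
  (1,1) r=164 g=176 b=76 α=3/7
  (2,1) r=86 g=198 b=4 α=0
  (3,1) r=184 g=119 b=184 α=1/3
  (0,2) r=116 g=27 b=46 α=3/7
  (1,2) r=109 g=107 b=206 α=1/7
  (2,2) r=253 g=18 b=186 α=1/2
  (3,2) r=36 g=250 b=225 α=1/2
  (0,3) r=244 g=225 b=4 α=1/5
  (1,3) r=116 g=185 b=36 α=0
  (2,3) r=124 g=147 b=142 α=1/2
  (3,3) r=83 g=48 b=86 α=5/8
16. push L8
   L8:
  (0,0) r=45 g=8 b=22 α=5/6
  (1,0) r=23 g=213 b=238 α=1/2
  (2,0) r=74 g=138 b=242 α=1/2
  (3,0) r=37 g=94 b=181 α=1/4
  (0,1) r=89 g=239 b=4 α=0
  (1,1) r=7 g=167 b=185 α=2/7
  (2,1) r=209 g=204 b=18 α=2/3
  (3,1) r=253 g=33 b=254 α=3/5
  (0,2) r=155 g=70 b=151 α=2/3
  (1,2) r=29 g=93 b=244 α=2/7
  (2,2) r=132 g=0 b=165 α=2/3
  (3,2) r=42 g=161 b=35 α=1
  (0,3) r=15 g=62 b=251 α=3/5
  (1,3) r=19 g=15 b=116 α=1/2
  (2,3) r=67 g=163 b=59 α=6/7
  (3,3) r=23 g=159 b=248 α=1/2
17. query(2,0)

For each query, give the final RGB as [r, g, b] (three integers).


query (3,2) [L1,L2,L3] — begin 0,0,0
after L1 α=1/2: [100, 231/2, 147/2]
after L2 α=3/5: [506/5, 627/5, 459/5]
after L3 α=1/8: [1013/10, 5149/40, 4333/40]
→ [101, 129, 108]

(1,2) stack=L1,L2; from [0,0,0]:
L1 α=7/8: [399/2, 245/2, 707/8]
L2 α=2/3: [1291/6, 131/2, 577/8]
rounded: [215, 66, 72]

at x=2,y=0 over L1,L2:
+L1 (α=1/4) → [14, 169/4, 27/2]
+L2 (α=5/6) → [602/3, 949/24, 209/4]
rounded: [201, 40, 52]

at x=0,y=0 over L1,L4:
L1 α=2/5: [334/5, 66, 372/5]
L4 α=1: [11, 243, 147]
→ [11, 243, 147]

(1,1) stack=L1,L4,L5,L6; from [0,0,0]:
+L1 (α=1/2) → [92, 77, 6]
+L4 (α=2/3) → [152/3, 115/3, 48]
+L5 (α=5/6) → [1697/18, 235/18, 201/2]
+L6 (α=1/2) → [3893/36, 4141/36, 371/4]
→ [108, 115, 93]

(2,0) stack=L1,L4,L5,L6; from [0,0,0]:
after L1 α=1/4: [14, 169/4, 27/2]
after L4 α=1/3: [45, 65/2, 36]
after L5 α=0: [45, 65/2, 36]
after L6 α=1/2: [78, 273/4, 201/2]
= [78, 68, 100]

at x=2,y=0 over L1,L4,L5,L6,L7,L8:
+L1 (α=1/4) → [14, 169/4, 27/2]
+L4 (α=1/3) → [45, 65/2, 36]
+L5 (α=0) → [45, 65/2, 36]
+L6 (α=1/2) → [78, 273/4, 201/2]
+L7 (α=1/2) → [263/2, 285/8, 377/4]
+L8 (α=1/2) → [411/4, 1389/16, 1345/8]
→ [103, 87, 168]


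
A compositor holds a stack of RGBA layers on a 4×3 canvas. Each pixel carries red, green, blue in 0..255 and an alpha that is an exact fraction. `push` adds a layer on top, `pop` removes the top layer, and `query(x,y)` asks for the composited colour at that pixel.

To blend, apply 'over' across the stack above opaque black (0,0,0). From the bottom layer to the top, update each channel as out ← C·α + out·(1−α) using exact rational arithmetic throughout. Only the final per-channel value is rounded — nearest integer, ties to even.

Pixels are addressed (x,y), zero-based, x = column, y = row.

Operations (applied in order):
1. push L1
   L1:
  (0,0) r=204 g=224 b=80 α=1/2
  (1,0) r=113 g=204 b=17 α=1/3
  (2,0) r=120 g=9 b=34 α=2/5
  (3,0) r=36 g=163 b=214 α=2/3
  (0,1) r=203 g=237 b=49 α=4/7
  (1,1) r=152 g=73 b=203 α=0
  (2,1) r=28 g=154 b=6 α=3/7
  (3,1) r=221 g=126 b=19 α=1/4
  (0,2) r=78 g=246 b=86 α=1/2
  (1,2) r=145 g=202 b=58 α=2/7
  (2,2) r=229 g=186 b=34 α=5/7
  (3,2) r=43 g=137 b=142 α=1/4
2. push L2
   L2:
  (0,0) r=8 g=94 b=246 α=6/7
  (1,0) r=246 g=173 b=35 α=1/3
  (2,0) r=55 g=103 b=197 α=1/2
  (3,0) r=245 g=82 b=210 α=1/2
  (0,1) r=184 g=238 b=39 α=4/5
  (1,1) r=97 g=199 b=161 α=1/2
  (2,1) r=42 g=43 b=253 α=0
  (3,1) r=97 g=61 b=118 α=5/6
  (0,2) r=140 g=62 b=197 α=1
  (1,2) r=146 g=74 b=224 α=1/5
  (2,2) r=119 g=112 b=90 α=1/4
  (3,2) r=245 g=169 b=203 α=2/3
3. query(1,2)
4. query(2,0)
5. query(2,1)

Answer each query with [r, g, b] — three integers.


at x=1,y=2 over L1,L2:
+L1 (α=2/7) → [290/7, 404/7, 116/7]
+L2 (α=1/5) → [2182/35, 2134/35, 2032/35]
= [62, 61, 58]

(2,0) stack=L1,L2; from [0,0,0]:
L1 α=2/5: [48, 18/5, 68/5]
L2 α=1/2: [103/2, 533/10, 1053/10]
→ [52, 53, 105]

(2,1) stack=L1,L2; from [0,0,0]:
+L1 (α=3/7) → [12, 66, 18/7]
+L2 (α=0) → [12, 66, 18/7]
→ [12, 66, 3]


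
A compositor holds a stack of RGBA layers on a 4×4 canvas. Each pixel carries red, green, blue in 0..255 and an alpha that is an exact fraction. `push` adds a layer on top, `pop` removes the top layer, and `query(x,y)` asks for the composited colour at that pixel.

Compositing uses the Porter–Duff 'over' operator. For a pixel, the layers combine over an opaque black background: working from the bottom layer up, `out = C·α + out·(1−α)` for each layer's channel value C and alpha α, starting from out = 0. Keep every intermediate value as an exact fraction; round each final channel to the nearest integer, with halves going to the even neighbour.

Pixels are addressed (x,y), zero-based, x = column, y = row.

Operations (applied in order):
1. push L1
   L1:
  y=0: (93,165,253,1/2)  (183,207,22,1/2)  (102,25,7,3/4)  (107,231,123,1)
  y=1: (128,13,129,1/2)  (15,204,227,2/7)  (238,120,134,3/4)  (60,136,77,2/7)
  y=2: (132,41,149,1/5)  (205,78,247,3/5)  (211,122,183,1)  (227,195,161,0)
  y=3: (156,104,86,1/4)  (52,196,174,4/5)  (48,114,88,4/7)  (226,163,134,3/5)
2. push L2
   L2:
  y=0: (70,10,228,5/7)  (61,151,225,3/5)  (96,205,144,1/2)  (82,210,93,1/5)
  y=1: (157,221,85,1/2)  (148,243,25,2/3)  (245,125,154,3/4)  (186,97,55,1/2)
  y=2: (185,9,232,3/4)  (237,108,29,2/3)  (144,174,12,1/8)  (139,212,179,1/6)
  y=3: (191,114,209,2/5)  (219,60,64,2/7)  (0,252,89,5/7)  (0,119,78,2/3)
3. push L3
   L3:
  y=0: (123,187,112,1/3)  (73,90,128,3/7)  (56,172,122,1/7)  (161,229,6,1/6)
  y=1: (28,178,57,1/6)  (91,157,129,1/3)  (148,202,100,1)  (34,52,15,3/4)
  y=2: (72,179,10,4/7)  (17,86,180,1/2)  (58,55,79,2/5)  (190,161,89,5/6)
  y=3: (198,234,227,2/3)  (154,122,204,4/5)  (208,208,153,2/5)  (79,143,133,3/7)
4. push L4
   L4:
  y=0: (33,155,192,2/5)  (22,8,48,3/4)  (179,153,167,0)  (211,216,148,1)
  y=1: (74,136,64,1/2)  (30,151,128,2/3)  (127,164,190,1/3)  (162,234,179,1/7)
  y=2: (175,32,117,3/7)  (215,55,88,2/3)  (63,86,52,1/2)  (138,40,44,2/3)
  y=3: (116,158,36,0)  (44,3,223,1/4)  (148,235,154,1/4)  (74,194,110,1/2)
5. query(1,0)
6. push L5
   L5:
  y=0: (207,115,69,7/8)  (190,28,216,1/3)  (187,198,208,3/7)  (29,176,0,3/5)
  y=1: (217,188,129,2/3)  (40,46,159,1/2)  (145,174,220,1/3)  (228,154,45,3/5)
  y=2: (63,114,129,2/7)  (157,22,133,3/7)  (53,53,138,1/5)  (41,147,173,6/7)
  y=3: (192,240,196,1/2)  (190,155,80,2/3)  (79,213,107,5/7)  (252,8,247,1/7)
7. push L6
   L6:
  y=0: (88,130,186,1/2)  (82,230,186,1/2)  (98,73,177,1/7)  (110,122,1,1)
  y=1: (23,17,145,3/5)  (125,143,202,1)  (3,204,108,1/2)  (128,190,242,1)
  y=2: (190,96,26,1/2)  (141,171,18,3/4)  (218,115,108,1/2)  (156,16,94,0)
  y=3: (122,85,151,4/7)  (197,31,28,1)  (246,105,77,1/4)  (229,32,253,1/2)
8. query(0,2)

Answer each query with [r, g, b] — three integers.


at x=1,y=0 over L1,L2,L3,L4:
+L1 (α=1/2) → [183/2, 207/2, 11]
+L2 (α=3/5) → [366/5, 132, 697/5]
+L3 (α=3/7) → [2559/35, 114, 4708/35]
+L4 (α=3/4) → [4869/140, 69/2, 2437/35]
→ [35, 34, 70]

(0,2) stack=L1,L2,L3,L4,L5,L6; from [0,0,0]:
+L1 (α=1/5) → [132/5, 41/5, 149/5]
+L2 (α=3/4) → [2907/20, 44/5, 3629/20]
+L3 (α=4/7) → [14481/140, 3712/35, 11687/140]
+L4 (α=3/7) → [32856/245, 18208/245, 23972/245]
+L5 (α=2/7) → [39030/343, 29380/343, 36614/343]
+L6 (α=1/2) → [52100/343, 31154/343, 22766/343]
→ [152, 91, 66]


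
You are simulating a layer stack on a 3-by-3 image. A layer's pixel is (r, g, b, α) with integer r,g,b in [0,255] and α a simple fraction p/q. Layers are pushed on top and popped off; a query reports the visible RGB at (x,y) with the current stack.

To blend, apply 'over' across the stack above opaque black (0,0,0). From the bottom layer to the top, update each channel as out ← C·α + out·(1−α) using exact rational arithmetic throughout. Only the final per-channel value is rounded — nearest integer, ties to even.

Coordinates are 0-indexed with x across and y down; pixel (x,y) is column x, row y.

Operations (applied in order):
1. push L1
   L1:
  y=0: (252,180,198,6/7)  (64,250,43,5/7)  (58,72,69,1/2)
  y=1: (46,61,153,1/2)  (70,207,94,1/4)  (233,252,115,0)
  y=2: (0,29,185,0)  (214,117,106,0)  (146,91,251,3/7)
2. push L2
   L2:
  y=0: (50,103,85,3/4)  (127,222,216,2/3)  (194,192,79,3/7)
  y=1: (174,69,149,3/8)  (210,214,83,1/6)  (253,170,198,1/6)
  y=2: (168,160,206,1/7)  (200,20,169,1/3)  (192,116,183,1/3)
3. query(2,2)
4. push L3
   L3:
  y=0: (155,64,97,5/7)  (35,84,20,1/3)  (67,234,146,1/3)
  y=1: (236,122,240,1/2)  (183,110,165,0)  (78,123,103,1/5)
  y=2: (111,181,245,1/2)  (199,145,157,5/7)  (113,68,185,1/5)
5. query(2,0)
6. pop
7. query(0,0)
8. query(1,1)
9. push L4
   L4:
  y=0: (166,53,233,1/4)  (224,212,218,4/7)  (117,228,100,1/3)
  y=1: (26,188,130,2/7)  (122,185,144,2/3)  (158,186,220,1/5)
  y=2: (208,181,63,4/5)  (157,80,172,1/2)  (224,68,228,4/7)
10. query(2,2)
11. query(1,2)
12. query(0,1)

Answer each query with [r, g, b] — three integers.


query (2,2) [L1,L2] — begin 0,0,0
after L1 α=3/7: [438/7, 39, 753/7]
after L2 α=1/3: [740/7, 194/3, 929/7]
→ [106, 65, 133]

(2,0) stack=L1,L2,L3; from [0,0,0]:
+L1 (α=1/2) → [29, 36, 69/2]
+L2 (α=3/7) → [698/7, 720/7, 375/7]
+L3 (α=1/3) → [1865/21, 1026/7, 1772/21]
rounded: [89, 147, 84]

(0,0) stack=L1,L2; from [0,0,0]:
after L1 α=6/7: [216, 1080/7, 1188/7]
after L2 α=3/4: [183/2, 3243/28, 2973/28]
→ [92, 116, 106]

query (1,1) [L1,L2] — begin 0,0,0
L1 α=1/4: [35/2, 207/4, 47/2]
L2 α=1/6: [595/12, 1891/24, 401/12]
rounded: [50, 79, 33]

query (2,2) [L1,L2,L4] — begin 0,0,0
+L1 (α=3/7) → [438/7, 39, 753/7]
+L2 (α=1/3) → [740/7, 194/3, 929/7]
+L4 (α=4/7) → [8492/49, 466/7, 9171/49]
→ [173, 67, 187]

at x=1,y=2 over L1,L2,L4:
L1 α=0: [0, 0, 0]
L2 α=1/3: [200/3, 20/3, 169/3]
L4 α=1/2: [671/6, 130/3, 685/6]
= [112, 43, 114]

at x=0,y=1 over L1,L2,L4:
L1 α=1/2: [23, 61/2, 153/2]
L2 α=3/8: [637/8, 719/16, 1659/16]
L4 α=2/7: [3601/56, 1373/16, 12455/112]
→ [64, 86, 111]


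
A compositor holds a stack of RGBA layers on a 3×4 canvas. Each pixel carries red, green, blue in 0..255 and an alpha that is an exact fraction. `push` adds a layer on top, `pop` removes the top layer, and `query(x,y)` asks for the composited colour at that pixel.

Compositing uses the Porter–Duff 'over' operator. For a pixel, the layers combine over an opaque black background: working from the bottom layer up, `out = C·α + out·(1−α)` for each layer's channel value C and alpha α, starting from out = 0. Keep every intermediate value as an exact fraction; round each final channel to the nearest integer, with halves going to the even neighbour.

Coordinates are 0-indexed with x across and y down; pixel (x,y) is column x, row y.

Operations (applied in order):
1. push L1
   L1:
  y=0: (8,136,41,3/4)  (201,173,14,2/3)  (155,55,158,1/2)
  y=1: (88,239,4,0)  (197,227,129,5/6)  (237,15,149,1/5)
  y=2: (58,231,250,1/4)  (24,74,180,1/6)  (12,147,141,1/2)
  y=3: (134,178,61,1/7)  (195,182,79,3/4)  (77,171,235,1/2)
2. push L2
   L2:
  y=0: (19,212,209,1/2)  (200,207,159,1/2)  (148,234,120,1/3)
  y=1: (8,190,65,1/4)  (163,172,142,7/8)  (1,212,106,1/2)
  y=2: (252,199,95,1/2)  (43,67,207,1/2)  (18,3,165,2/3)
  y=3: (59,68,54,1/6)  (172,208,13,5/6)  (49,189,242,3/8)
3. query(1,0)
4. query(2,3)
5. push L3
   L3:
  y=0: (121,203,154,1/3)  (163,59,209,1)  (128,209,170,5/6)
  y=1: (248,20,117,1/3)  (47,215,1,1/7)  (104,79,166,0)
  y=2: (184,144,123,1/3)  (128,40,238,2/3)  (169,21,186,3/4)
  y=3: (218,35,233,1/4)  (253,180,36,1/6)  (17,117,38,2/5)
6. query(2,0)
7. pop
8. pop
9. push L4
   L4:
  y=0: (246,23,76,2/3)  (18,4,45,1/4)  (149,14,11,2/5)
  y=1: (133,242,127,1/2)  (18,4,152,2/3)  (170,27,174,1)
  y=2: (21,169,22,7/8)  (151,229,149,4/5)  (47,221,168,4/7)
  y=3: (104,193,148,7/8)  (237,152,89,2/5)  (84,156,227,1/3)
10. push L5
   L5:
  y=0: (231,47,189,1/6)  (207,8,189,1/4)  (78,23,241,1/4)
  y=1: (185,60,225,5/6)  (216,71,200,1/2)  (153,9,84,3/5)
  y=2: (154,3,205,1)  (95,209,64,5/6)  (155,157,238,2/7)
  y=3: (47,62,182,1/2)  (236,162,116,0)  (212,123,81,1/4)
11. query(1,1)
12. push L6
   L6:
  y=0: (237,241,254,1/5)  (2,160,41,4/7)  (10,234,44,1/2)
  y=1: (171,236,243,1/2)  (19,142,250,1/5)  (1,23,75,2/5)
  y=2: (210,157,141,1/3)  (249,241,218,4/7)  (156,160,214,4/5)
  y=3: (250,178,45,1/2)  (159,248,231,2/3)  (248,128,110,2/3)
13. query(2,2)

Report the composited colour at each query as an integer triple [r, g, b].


at x=1,y=0 over L1,L2:
L1 α=2/3: [134, 346/3, 28/3]
L2 α=1/2: [167, 967/6, 505/6]
= [167, 161, 84]

(2,3) stack=L1,L2; from [0,0,0]:
after L1 α=1/2: [77/2, 171/2, 235/2]
after L2 α=3/8: [679/16, 1989/16, 2627/16]
rounded: [42, 124, 164]

at x=2,y=0 over L1,L2,L3:
L1 α=1/2: [155/2, 55/2, 79]
L2 α=1/3: [101, 289/3, 278/3]
L3 α=5/6: [247/2, 1712/9, 1414/9]
→ [124, 190, 157]

at x=1,y=1 over L1,L4,L5:
+L1 (α=5/6) → [985/6, 1135/6, 215/2]
+L4 (α=2/3) → [1201/18, 1183/18, 823/6]
+L5 (α=1/2) → [5089/36, 2461/36, 2023/12]
rounded: [141, 68, 169]

(2,2) stack=L1,L4,L5,L6; from [0,0,0]:
L1 α=1/2: [6, 147/2, 141/2]
L4 α=4/7: [206/7, 2209/14, 1767/14]
L5 α=2/7: [3200/49, 15441/98, 15499/98]
L6 α=4/5: [33776/245, 78161/490, 99387/490]
rounded: [138, 160, 203]


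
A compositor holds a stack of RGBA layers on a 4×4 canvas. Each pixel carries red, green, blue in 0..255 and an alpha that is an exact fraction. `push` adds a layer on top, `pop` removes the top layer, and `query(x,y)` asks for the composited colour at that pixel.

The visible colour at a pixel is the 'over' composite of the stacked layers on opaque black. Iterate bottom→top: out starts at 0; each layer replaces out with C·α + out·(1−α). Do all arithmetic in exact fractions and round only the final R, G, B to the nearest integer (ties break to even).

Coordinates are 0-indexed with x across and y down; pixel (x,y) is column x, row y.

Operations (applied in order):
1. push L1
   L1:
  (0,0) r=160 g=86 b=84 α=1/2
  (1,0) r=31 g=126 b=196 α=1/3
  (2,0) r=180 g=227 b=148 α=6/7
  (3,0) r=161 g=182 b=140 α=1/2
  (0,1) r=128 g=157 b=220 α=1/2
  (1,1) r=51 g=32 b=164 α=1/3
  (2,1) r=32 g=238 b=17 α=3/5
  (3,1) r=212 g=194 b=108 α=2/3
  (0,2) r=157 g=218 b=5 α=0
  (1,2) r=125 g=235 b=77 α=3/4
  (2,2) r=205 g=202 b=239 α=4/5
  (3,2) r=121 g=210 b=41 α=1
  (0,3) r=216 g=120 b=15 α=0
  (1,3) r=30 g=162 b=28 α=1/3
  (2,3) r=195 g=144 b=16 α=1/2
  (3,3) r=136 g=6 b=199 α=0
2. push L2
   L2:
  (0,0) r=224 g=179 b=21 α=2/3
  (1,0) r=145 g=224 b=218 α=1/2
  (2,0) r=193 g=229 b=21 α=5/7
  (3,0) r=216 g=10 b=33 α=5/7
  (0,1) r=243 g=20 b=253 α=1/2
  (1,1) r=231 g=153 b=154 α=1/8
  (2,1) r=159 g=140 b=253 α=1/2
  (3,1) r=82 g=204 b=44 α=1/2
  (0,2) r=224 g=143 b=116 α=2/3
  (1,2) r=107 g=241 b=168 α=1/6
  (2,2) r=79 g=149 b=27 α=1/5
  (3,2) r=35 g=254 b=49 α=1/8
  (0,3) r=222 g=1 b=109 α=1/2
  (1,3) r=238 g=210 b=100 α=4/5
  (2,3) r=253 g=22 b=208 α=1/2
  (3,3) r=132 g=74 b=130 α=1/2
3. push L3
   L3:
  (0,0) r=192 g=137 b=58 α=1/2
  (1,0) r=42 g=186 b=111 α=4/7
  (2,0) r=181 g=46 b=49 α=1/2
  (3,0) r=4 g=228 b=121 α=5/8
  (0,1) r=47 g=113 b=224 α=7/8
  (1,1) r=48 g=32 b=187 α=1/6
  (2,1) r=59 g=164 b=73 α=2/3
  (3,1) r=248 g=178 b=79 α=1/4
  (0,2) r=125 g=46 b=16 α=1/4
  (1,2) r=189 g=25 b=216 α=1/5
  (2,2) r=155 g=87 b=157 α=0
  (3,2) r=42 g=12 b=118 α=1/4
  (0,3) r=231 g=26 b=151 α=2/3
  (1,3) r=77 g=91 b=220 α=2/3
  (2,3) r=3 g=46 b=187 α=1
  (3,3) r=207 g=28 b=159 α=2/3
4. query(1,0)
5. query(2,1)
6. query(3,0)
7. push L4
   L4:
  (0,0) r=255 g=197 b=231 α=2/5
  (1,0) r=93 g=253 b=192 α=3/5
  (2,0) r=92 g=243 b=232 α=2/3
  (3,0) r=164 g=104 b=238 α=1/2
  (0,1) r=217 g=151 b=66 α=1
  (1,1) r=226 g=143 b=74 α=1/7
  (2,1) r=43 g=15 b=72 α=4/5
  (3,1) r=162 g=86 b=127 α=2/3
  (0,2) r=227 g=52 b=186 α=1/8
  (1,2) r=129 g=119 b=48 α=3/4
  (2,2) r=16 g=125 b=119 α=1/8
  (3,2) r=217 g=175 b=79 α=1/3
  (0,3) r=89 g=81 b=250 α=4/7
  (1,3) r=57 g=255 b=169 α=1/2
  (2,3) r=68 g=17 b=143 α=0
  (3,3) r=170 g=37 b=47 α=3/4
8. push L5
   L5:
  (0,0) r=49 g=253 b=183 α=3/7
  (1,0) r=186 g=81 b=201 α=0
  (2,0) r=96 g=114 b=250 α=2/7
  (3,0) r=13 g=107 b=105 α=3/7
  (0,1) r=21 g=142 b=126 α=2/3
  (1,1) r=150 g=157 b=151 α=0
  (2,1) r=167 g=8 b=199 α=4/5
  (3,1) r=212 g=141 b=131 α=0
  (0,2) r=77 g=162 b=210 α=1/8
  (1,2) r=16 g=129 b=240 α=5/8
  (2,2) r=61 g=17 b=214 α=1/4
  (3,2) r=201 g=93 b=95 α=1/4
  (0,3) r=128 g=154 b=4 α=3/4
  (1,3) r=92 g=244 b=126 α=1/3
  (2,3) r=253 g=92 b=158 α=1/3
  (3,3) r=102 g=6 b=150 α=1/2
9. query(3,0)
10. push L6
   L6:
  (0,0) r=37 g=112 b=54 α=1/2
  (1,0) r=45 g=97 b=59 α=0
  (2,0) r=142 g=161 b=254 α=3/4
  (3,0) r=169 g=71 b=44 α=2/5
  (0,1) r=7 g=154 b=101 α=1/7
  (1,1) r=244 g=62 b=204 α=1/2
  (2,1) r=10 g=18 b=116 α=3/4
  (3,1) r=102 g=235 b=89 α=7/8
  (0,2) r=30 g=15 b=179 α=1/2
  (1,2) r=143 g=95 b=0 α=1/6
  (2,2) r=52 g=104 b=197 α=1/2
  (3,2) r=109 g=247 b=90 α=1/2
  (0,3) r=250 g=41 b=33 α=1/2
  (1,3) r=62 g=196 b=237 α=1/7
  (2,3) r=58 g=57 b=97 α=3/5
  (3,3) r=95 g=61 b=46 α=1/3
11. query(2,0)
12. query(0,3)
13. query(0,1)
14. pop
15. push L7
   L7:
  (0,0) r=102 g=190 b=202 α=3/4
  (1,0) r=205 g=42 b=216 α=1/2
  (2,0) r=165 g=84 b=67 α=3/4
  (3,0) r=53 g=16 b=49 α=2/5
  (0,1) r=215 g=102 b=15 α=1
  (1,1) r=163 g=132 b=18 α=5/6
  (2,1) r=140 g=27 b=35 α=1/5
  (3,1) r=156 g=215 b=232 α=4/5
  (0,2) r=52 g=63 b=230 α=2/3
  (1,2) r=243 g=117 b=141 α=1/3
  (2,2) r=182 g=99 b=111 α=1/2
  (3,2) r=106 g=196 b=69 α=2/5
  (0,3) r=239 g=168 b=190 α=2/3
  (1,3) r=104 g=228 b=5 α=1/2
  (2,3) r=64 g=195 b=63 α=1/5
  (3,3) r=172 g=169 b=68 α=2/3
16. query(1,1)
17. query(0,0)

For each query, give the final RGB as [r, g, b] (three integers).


query (1,0) [L1,L2,L3] — begin 0,0,0
+L1 (α=1/3) → [31/3, 42, 196/3]
+L2 (α=1/2) → [233/3, 133, 425/3]
+L3 (α=4/7) → [401/7, 1143/7, 869/7]
= [57, 163, 124]

at x=2,y=1 over L1,L2,L3:
+L1 (α=3/5) → [96/5, 714/5, 51/5]
+L2 (α=1/2) → [891/10, 707/5, 658/5]
+L3 (α=2/3) → [2071/30, 2347/15, 1388/15]
rounded: [69, 156, 93]

(3,0) stack=L1,L2,L3; from [0,0,0]:
L1 α=1/2: [161/2, 91, 70]
L2 α=5/7: [1241/7, 232/7, 305/7]
L3 α=5/8: [3863/56, 2169/14, 2575/28]
= [69, 155, 92]

query (3,0) [L1,L2,L3,L4,L5] — begin 0,0,0
L1 α=1/2: [161/2, 91, 70]
L2 α=5/7: [1241/7, 232/7, 305/7]
L3 α=5/8: [3863/56, 2169/14, 2575/28]
L4 α=1/2: [13047/112, 3625/28, 9239/56]
L5 α=3/7: [14139/196, 5872/49, 13649/98]
rounded: [72, 120, 139]

at x=2,y=0 over L1,L2,L3,L4,L5,L6:
+L1 (α=6/7) → [1080/7, 1362/7, 888/7]
+L2 (α=5/7) → [8915/49, 10739/49, 2511/49]
+L3 (α=1/2) → [8892/49, 12993/98, 2456/49]
+L4 (α=2/3) → [17908/147, 20207/98, 25192/147]
+L5 (α=2/7) → [117764/1029, 123379/686, 199460/1029]
+L6 (α=3/4) → [278059/2058, 454717/2744, 491779/2058]
rounded: [135, 166, 239]

(0,3) stack=L1,L2,L3,L4,L5,L6; from [0,0,0]:
+L1 (α=0) → [0, 0, 0]
+L2 (α=1/2) → [111, 1/2, 109/2]
+L3 (α=2/3) → [191, 35/2, 713/6]
+L4 (α=4/7) → [929/7, 753/14, 2713/14]
+L5 (α=3/4) → [3617/28, 7221/56, 2881/56]
+L6 (α=1/2) → [10617/56, 9517/112, 4729/112]
= [190, 85, 42]

at x=0,y=1 over L1,L2,L3,L4,L5,L6:
after L1 α=1/2: [64, 157/2, 110]
after L2 α=1/2: [307/2, 197/4, 363/2]
after L3 α=7/8: [965/16, 3361/32, 3499/16]
after L4 α=1: [217, 151, 66]
after L5 α=2/3: [259/3, 145, 106]
after L6 α=1/7: [75, 1024/7, 737/7]
rounded: [75, 146, 105]

at x=1,y=1 over L1,L2,L3,L4,L5,L7:
+L1 (α=1/3) → [17, 32/3, 164/3]
+L2 (α=1/8) → [175/4, 683/24, 805/12]
+L3 (α=1/6) → [1067/24, 4183/144, 6269/72]
+L4 (α=1/7) → [1971/28, 7615/168, 7157/84]
+L5 (α=0) → [1971/28, 7615/168, 7157/84]
+L7 (α=5/6) → [24791/168, 118495/1008, 14717/504]
→ [148, 118, 29]

(0,0) stack=L1,L2,L3,L4,L5,L7; from [0,0,0]:
L1 α=1/2: [80, 43, 42]
L2 α=2/3: [176, 401/3, 28]
L3 α=1/2: [184, 406/3, 43]
L4 α=2/5: [1062/5, 160, 591/5]
L5 α=3/7: [4983/35, 1399/7, 5109/35]
L7 α=3/4: [15693/140, 5389/28, 26319/140]
= [112, 192, 188]


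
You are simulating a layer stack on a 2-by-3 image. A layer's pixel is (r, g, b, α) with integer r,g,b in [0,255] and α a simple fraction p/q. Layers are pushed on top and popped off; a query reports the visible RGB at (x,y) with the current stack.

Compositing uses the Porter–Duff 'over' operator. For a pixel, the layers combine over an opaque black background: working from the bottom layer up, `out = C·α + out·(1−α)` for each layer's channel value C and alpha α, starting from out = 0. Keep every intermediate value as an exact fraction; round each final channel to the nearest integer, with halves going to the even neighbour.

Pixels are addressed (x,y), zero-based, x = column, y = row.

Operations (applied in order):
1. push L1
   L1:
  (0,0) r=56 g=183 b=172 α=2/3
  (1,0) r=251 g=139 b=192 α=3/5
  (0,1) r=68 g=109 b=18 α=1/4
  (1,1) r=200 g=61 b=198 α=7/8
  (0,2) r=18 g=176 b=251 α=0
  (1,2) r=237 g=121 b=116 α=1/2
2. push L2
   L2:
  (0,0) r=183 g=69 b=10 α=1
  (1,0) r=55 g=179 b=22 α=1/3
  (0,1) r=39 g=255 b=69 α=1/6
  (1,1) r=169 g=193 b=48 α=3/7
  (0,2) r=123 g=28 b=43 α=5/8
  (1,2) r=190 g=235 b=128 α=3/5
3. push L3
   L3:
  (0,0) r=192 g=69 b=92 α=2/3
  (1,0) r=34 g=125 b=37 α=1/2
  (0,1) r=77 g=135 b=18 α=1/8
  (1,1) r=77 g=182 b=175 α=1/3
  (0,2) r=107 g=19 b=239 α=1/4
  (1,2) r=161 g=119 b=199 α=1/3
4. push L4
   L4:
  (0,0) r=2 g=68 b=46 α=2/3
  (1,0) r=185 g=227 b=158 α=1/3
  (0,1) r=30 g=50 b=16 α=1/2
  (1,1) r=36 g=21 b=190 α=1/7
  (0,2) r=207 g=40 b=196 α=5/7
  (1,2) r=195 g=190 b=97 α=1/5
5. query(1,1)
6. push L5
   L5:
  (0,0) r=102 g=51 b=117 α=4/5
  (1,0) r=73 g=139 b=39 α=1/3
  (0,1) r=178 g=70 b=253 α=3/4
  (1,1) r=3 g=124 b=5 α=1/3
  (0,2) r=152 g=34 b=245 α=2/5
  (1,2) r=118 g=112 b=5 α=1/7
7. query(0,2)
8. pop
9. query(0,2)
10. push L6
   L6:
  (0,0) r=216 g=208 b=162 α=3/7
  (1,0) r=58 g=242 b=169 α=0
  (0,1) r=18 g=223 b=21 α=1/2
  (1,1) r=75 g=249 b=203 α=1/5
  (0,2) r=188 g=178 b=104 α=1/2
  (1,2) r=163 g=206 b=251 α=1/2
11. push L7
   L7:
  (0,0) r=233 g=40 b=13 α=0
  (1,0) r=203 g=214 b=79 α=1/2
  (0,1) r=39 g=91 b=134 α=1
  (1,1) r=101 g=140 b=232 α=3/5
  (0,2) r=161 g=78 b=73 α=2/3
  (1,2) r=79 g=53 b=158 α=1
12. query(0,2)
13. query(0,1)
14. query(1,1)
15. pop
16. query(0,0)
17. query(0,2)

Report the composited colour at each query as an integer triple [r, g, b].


query (1,1) [L1,L2,L3,L4] — begin 0,0,0
L1 α=7/8: [175, 427/8, 693/4]
L2 α=3/7: [1207/7, 1585/14, 837/7]
L3 α=1/3: [2953/21, 953/7, 2899/21]
L4 α=1/7: [6158/49, 5865/49, 7128/49]
rounded: [126, 120, 145]

(0,2) stack=L1,L2,L3,L4,L5; from [0,0,0]:
L1 α=0: [0, 0, 0]
L2 α=5/8: [615/8, 35/2, 215/8]
L3 α=1/4: [2701/32, 143/8, 2557/32]
L4 α=5/7: [19261/112, 943/28, 18237/112]
L5 α=2/5: [91831/560, 4733/140, 109591/560]
= [164, 34, 196]

(0,2) stack=L1,L2,L3,L4; from [0,0,0]:
L1 α=0: [0, 0, 0]
L2 α=5/8: [615/8, 35/2, 215/8]
L3 α=1/4: [2701/32, 143/8, 2557/32]
L4 α=5/7: [19261/112, 943/28, 18237/112]
→ [172, 34, 163]

(0,2) stack=L1,L2,L3,L4,L6,L7; from [0,0,0]:
L1 α=0: [0, 0, 0]
L2 α=5/8: [615/8, 35/2, 215/8]
L3 α=1/4: [2701/32, 143/8, 2557/32]
L4 α=5/7: [19261/112, 943/28, 18237/112]
L6 α=1/2: [40317/224, 5927/56, 29885/224]
L7 α=2/3: [112445/672, 14663/168, 20863/224]
= [167, 87, 93]

at x=0,y=1 over L1,L2,L3,L4,L6,L7:
L1 α=1/4: [17, 109/4, 9/2]
L2 α=1/6: [62/3, 1565/24, 61/4]
L3 α=1/8: [665/24, 14195/192, 499/32]
L4 α=1/2: [1385/48, 23795/384, 1011/64]
L6 α=1/2: [2249/96, 109427/768, 2355/128]
L7 α=1: [39, 91, 134]
rounded: [39, 91, 134]

(1,1) stack=L1,L2,L3,L4,L6,L7; from [0,0,0]:
L1 α=7/8: [175, 427/8, 693/4]
L2 α=3/7: [1207/7, 1585/14, 837/7]
L3 α=1/3: [2953/21, 953/7, 2899/21]
L4 α=1/7: [6158/49, 5865/49, 7128/49]
L6 α=1/5: [28307/245, 35661/245, 38459/245]
L7 α=3/5: [130849/1225, 174222/1225, 247438/1225]
= [107, 142, 202]

(0,0) stack=L1,L2,L3,L4,L6; from [0,0,0]:
L1 α=2/3: [112/3, 122, 344/3]
L2 α=1: [183, 69, 10]
L3 α=2/3: [189, 69, 194/3]
L4 α=2/3: [193/3, 205/3, 470/9]
L6 α=3/7: [388/3, 2692/21, 6254/63]
→ [129, 128, 99]

at x=0,y=2 over L1,L2,L3,L4,L6:
after L1 α=0: [0, 0, 0]
after L2 α=5/8: [615/8, 35/2, 215/8]
after L3 α=1/4: [2701/32, 143/8, 2557/32]
after L4 α=5/7: [19261/112, 943/28, 18237/112]
after L6 α=1/2: [40317/224, 5927/56, 29885/224]
→ [180, 106, 133]


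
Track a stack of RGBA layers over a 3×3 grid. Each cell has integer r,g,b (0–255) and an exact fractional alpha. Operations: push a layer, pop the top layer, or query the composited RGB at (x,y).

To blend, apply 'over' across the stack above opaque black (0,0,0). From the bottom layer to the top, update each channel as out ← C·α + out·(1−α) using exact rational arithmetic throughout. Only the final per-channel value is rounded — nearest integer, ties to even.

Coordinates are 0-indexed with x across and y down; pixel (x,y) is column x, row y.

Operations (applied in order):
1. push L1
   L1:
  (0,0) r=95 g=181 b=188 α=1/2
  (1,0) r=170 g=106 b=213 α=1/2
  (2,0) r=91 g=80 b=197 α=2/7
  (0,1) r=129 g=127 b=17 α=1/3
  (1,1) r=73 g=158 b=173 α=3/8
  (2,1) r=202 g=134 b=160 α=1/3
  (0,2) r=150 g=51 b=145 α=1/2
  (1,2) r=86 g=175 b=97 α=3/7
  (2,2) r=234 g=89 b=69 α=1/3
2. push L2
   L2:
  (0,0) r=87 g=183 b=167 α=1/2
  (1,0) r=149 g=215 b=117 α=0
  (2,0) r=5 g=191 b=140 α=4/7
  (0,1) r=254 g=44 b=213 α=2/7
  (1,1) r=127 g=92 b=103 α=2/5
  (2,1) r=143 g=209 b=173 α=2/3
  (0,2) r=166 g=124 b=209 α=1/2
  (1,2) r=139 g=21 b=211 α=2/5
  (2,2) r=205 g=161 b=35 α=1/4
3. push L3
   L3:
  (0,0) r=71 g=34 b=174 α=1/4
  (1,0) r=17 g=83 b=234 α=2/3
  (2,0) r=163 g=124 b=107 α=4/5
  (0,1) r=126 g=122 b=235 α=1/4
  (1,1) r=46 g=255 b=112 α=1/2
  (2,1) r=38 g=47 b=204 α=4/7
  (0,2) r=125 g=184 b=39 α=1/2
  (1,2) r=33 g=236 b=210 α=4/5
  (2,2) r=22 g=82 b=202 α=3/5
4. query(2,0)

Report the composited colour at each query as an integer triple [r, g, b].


query (2,0) [L1,L2,L3] — begin 0,0,0
L1 α=2/7: [26, 160/7, 394/7]
L2 α=4/7: [14, 5828/49, 5102/49]
L3 α=4/5: [666/5, 30132/245, 26074/245]
rounded: [133, 123, 106]


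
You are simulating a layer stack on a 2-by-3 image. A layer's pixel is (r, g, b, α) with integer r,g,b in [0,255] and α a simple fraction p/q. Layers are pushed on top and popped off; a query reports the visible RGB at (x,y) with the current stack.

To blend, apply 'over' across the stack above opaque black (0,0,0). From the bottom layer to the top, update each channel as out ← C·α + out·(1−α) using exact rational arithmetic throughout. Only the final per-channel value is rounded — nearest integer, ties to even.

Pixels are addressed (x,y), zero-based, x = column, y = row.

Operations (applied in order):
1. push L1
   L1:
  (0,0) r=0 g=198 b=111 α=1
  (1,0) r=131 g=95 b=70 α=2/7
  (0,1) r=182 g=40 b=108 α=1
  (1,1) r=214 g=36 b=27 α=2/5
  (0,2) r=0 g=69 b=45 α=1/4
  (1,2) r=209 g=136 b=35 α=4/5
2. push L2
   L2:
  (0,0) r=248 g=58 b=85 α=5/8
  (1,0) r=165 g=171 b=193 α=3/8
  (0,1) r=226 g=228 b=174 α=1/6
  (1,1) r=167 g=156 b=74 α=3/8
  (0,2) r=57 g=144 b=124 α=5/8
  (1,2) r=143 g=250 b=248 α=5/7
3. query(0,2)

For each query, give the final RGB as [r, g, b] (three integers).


(0,2) stack=L1,L2; from [0,0,0]:
after L1 α=1/4: [0, 69/4, 45/4]
after L2 α=5/8: [285/8, 3087/32, 2615/32]
= [36, 96, 82]
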